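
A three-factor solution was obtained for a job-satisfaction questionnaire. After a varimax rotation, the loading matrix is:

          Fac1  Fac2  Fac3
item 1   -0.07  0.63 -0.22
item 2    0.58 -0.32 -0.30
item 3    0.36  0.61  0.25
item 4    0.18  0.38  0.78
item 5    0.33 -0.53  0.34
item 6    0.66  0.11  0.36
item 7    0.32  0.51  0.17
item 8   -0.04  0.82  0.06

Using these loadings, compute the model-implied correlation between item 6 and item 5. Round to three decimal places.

0.282

r̂ = Σ λ_i·λ_j across factors = (0.66)(0.33) + (0.11)(-0.53) + (0.36)(0.34)
  = +0.2178 -0.0583 +0.1224 = 0.2819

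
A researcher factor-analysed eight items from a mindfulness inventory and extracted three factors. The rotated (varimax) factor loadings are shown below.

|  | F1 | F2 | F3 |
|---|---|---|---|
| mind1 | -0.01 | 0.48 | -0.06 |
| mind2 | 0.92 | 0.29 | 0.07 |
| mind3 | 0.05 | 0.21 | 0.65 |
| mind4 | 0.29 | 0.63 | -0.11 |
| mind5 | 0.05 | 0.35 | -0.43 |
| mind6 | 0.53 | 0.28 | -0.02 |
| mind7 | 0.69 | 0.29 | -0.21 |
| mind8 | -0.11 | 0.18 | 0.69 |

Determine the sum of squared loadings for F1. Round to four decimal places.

SS loadings for F1 = (-0.01)² + 0.92² + 0.05² + 0.29² + 0.05² + 0.53² + 0.69² + (-0.11)² = 0.0001 + 0.8464 + 0.0025 + 0.0841 + 0.0025 + 0.2809 + 0.4761 + 0.0121 = 1.7047

1.7047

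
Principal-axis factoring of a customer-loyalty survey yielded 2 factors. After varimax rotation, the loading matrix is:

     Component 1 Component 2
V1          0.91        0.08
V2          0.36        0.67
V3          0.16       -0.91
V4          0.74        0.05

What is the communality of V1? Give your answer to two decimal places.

0.83

h² = 0.91² + 0.08² = 0.8281 + 0.0064 = 0.8345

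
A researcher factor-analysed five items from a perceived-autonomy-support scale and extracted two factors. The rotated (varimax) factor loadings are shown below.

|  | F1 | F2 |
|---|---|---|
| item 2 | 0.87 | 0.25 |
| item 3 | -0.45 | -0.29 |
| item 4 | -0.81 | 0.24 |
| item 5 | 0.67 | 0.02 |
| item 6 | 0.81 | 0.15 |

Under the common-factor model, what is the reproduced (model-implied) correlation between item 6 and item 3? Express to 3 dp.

r̂ = Σ λ_i·λ_j across factors = (0.81)(-0.45) + (0.15)(-0.29)
  = -0.3645 -0.0435 = -0.4080

-0.408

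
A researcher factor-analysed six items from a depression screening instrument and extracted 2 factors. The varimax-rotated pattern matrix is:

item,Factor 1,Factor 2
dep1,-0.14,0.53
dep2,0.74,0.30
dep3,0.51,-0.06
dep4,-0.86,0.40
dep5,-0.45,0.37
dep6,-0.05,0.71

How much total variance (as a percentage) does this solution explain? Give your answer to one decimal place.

49.1%

SS loadings by factor: 1.7719, 1.1755; total = 2.9474.
Total variance with 6 standardized items is 6, so the solution explains 2.9474/6 = 0.4912 = 49.12%.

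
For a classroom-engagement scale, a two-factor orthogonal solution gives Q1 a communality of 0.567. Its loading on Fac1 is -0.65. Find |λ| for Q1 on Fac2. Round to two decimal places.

0.38

Under orthogonal rotation h² = Σλ², so λ_Fac2² = h² − (0.4225) = 0.567 − 0.4225 = 0.1445.
|λ| = √0.1445 = 0.3801.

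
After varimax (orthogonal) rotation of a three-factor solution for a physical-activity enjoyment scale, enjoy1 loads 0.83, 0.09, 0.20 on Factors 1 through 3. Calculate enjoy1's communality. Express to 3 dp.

0.737

h² = 0.83² + 0.09² + 0.20² = 0.6889 + 0.0081 + 0.0400 = 0.7370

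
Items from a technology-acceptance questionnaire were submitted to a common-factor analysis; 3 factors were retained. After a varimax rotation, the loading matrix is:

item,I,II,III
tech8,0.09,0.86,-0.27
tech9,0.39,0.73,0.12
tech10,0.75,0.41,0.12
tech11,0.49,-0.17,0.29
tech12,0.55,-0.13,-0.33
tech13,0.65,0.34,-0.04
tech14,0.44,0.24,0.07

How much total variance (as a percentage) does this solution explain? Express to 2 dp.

54.89%

Communalities: 0.8206, 0.6994, 0.7450, 0.3531, 0.4283, 0.5397, 0.2561; Σh² = 3.8422.
Total variance with 7 standardized items is 7, so the solution explains 3.8422/7 = 0.5489 = 54.89%.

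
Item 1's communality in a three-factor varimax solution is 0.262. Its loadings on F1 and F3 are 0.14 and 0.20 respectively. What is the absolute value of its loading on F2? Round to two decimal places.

0.45

Under orthogonal rotation h² = Σλ², so λ_F2² = h² − (0.0596) = 0.262 − 0.0596 = 0.2024.
|λ| = √0.2024 = 0.4499.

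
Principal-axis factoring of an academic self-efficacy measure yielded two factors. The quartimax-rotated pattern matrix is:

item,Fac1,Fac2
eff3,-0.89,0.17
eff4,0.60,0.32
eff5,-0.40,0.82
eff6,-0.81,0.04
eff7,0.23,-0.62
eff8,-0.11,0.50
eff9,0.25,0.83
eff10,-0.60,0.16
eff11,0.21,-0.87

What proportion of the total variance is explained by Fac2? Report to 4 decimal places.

SS loadings for Fac2 = 0.17² + 0.32² + 0.82² + 0.04² + (-0.62)² + 0.50² + 0.83² + 0.16² + (-0.87)² = 2.9111
Proportion of variance = 2.9111 / 9 = 0.3235.

0.3235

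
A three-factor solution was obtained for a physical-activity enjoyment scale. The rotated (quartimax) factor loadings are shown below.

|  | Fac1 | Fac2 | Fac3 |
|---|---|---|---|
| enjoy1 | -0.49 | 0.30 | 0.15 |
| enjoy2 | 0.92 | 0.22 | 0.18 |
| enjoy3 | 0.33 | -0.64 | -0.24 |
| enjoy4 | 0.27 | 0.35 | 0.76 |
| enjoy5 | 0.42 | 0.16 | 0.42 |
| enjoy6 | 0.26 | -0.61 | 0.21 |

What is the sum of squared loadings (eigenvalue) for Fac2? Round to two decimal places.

1.07

SS loadings for Fac2 = 0.30² + 0.22² + (-0.64)² + 0.35² + 0.16² + (-0.61)² = 0.0900 + 0.0484 + 0.4096 + 0.1225 + 0.0256 + 0.3721 = 1.0682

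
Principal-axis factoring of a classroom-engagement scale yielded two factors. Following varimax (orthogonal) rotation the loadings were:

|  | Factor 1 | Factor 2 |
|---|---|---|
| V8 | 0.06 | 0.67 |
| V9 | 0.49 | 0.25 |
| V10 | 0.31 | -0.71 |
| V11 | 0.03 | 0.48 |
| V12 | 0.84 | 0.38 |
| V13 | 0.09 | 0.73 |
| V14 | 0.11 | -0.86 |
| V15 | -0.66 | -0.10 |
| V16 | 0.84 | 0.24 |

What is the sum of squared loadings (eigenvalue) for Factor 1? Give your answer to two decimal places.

SS loadings for Factor 1 = 0.06² + 0.49² + 0.31² + 0.03² + 0.84² + 0.09² + 0.11² + (-0.66)² + 0.84² = 0.0036 + 0.2401 + 0.0961 + 0.0009 + 0.7056 + 0.0081 + 0.0121 + 0.4356 + 0.7056 = 2.2077

2.21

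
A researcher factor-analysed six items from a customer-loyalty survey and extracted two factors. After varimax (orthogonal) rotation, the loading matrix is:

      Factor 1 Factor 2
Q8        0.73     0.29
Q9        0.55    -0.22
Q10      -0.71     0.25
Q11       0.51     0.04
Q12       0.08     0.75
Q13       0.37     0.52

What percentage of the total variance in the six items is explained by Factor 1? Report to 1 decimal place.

SS loadings for Factor 1 = 0.73² + 0.55² + (-0.71)² + 0.51² + 0.08² + 0.37² = 1.7429
With 6 standardized items, total variance = 6. Proportion = 1.7429/6 = 0.2905 → 29.05%.

29.0%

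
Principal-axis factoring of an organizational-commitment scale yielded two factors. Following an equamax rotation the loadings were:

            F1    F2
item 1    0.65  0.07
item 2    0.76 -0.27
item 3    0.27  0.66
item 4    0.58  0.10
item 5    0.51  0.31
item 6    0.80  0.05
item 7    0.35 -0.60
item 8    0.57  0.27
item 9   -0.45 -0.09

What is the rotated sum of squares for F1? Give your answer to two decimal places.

SS loadings for F1 = 0.65² + 0.76² + 0.27² + 0.58² + 0.51² + 0.80² + 0.35² + 0.57² + (-0.45)² = 0.4225 + 0.5776 + 0.0729 + 0.3364 + 0.2601 + 0.6400 + 0.1225 + 0.3249 + 0.2025 = 2.9594

2.96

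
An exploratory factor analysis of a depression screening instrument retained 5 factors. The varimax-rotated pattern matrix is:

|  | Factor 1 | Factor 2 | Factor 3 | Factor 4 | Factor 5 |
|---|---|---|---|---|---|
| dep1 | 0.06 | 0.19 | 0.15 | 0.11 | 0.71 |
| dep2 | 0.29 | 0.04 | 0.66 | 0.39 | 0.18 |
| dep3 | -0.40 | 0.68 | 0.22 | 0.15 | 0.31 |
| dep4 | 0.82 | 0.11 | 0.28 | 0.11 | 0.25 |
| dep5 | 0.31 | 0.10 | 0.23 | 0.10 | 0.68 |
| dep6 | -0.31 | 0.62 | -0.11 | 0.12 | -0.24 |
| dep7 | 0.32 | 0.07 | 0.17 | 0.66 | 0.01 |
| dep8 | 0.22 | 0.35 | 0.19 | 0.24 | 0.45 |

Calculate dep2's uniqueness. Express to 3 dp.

h² = 0.29² + 0.04² + 0.66² + 0.39² + 0.18² = 0.0841 + 0.0016 + 0.4356 + 0.1521 + 0.0324 = 0.7058
Uniqueness u² = 1 − h² = 1 − 0.7058 = 0.2942

0.294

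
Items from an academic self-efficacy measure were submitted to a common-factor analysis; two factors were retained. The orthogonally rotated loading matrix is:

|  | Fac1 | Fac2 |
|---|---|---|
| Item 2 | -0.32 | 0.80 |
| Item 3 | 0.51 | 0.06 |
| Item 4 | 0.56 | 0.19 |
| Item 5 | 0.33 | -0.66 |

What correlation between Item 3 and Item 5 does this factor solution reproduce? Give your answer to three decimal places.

0.129

r̂ = Σ λ_i·λ_j across factors = (0.51)(0.33) + (0.06)(-0.66)
  = +0.1683 -0.0396 = 0.1287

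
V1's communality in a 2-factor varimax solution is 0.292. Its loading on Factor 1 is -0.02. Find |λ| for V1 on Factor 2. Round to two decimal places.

0.54

Under orthogonal rotation h² = Σλ², so λ_Factor 2² = h² − (0.0004) = 0.292 − 0.0004 = 0.2916.
|λ| = √0.2916 = 0.5400.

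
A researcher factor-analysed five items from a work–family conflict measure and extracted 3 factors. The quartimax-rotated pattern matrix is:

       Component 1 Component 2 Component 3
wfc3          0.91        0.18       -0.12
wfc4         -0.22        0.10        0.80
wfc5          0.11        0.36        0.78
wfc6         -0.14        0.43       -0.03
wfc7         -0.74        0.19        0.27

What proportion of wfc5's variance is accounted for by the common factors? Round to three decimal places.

0.750

h² = 0.11² + 0.36² + 0.78² = 0.0121 + 0.1296 + 0.6084 = 0.7501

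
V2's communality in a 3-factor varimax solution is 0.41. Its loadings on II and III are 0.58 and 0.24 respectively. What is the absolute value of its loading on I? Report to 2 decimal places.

0.13

Under orthogonal rotation h² = Σλ², so λ_I² = h² − (0.3940) = 0.41 − 0.3940 = 0.0160.
|λ| = √0.0160 = 0.1265.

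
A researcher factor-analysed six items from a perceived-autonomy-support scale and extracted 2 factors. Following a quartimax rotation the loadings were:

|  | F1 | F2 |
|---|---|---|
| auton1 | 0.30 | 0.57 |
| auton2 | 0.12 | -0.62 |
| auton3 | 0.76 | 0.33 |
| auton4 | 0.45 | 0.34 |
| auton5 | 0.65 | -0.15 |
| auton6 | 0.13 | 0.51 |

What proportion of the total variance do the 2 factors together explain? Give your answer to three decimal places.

SS loadings by factor: 1.3239, 1.2164; total = 2.5403.
Total variance with 6 standardized items is 6, so the solution explains 2.5403/6 = 0.4234.

0.423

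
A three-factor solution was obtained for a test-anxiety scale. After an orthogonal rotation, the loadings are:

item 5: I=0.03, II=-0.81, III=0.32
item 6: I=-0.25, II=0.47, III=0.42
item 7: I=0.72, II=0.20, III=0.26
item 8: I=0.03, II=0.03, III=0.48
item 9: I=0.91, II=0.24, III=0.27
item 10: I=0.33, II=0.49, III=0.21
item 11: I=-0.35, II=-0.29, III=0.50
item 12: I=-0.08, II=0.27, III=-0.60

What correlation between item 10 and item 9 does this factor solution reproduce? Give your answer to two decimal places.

0.47

r̂ = Σ λ_i·λ_j across factors = (0.33)(0.91) + (0.49)(0.24) + (0.21)(0.27)
  = +0.3003 +0.1176 +0.0567 = 0.4746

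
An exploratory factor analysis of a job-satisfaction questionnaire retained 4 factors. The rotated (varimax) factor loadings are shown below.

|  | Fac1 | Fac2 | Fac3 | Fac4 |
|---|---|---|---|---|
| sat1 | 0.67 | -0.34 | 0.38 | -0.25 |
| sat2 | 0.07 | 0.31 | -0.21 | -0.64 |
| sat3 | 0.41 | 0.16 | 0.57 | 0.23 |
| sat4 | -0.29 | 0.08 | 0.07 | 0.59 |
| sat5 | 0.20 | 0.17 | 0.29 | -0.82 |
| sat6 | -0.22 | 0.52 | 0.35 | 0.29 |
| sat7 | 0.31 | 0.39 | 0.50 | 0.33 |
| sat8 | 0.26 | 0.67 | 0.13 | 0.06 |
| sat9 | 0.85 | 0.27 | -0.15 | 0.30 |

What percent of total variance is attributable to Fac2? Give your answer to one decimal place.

SS loadings for Fac2 = (-0.34)² + 0.31² + 0.16² + 0.08² + 0.17² + 0.52² + 0.39² + 0.67² + 0.27² = 1.2169
With 9 standardized items, total variance = 9. Proportion = 1.2169/9 = 0.1352 → 13.52%.

13.5%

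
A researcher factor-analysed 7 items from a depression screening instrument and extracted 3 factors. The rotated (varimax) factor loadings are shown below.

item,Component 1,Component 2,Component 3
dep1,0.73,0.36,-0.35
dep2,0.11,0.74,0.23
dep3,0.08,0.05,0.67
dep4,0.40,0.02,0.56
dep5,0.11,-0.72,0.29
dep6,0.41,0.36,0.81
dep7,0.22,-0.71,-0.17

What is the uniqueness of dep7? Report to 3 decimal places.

h² = 0.22² + (-0.71)² + (-0.17)² = 0.0484 + 0.5041 + 0.0289 = 0.5814
Uniqueness u² = 1 − h² = 1 − 0.5814 = 0.4186

0.419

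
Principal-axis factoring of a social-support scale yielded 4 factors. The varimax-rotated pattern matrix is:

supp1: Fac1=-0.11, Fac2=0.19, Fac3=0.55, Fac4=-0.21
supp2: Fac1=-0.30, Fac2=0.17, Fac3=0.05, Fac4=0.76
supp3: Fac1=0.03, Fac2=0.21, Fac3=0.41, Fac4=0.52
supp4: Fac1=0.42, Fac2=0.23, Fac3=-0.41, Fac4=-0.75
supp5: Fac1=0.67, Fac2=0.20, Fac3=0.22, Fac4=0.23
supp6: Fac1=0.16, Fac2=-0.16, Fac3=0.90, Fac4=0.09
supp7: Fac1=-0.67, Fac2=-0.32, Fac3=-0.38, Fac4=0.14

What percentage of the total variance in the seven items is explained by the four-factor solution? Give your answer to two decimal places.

67.31%

Communalities: 0.3948, 0.6990, 0.4835, 0.9599, 0.5902, 0.8693, 0.7153; Σh² = 4.7120.
Total variance with 7 standardized items is 7, so the solution explains 4.7120/7 = 0.6731 = 67.31%.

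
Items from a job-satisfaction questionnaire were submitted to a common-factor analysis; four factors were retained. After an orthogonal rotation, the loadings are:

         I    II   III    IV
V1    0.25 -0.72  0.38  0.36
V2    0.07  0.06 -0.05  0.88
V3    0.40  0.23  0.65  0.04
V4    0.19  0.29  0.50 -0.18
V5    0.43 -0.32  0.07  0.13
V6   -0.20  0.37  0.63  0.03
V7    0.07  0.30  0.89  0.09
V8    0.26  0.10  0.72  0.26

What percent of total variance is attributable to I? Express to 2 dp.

7.01%

SS loadings for I = 0.25² + 0.07² + 0.40² + 0.19² + 0.43² + (-0.20)² + 0.07² + 0.26² = 0.5609
With 8 standardized items, total variance = 8. Proportion = 0.5609/8 = 0.0701 → 7.01%.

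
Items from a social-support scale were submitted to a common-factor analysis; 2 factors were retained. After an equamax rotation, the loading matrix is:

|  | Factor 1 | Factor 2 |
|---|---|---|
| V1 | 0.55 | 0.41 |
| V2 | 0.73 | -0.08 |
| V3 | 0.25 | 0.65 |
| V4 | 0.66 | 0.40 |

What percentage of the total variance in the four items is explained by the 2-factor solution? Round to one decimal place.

52.3%

SS loadings by factor: 1.3335, 0.7570; total = 2.0905.
Total variance with 4 standardized items is 4, so the solution explains 2.0905/4 = 0.5226 = 52.26%.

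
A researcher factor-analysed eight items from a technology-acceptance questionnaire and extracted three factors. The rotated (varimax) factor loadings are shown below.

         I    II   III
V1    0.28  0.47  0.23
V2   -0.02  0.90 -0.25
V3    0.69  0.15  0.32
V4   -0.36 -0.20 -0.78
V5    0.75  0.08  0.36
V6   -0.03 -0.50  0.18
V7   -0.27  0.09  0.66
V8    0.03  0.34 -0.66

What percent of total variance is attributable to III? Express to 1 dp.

23.2%

SS loadings for III = 0.23² + (-0.25)² + 0.32² + (-0.78)² + 0.36² + 0.18² + 0.66² + (-0.66)² = 1.8594
With 8 standardized items, total variance = 8. Proportion = 1.8594/8 = 0.2324 → 23.24%.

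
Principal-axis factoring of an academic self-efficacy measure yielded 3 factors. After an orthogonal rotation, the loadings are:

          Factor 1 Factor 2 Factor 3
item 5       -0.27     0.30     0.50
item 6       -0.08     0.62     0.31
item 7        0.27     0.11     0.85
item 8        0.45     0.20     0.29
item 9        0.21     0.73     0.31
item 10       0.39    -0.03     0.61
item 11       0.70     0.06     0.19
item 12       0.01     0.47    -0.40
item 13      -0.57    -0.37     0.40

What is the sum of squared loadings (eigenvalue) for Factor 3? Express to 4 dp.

1.9770

SS loadings for Factor 3 = 0.50² + 0.31² + 0.85² + 0.29² + 0.31² + 0.61² + 0.19² + (-0.40)² + 0.40² = 0.2500 + 0.0961 + 0.7225 + 0.0841 + 0.0961 + 0.3721 + 0.0361 + 0.1600 + 0.1600 = 1.9770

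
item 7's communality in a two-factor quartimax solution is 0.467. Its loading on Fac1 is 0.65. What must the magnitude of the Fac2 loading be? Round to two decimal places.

0.21

Under orthogonal rotation h² = Σλ², so λ_Fac2² = h² − (0.4225) = 0.467 − 0.4225 = 0.0445.
|λ| = √0.0445 = 0.2110.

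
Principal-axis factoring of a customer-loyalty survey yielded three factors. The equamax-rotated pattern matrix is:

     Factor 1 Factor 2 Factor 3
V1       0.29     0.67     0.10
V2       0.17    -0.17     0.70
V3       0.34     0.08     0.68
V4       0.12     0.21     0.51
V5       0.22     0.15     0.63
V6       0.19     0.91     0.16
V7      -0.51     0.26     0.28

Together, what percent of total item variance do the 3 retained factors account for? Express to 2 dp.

SS loadings by factor: 0.5876, 1.4465, 1.7234; total = 3.7575.
Total variance with 7 standardized items is 7, so the solution explains 3.7575/7 = 0.5368 = 53.68%.

53.68%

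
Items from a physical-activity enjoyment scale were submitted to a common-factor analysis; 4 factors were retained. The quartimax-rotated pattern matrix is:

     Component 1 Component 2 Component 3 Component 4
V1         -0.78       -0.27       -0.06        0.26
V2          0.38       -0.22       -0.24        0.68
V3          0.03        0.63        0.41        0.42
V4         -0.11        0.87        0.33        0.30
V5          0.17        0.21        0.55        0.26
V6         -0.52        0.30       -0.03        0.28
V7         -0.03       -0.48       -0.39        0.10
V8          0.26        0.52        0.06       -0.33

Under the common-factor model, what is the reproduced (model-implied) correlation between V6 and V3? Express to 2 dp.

0.28

r̂ = Σ λ_i·λ_j across factors = (-0.52)(0.03) + (0.30)(0.63) + (-0.03)(0.41) + (0.28)(0.42)
  = -0.0156 +0.1890 -0.0123 +0.1176 = 0.2787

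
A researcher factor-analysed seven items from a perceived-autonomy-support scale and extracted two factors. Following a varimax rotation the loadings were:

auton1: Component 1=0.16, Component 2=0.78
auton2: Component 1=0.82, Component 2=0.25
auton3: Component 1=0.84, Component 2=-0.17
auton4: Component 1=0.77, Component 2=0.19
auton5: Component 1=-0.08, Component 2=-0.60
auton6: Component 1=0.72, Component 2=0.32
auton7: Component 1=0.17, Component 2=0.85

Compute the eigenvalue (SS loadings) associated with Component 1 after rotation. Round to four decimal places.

2.5502

SS loadings for Component 1 = 0.16² + 0.82² + 0.84² + 0.77² + (-0.08)² + 0.72² + 0.17² = 0.0256 + 0.6724 + 0.7056 + 0.5929 + 0.0064 + 0.5184 + 0.0289 = 2.5502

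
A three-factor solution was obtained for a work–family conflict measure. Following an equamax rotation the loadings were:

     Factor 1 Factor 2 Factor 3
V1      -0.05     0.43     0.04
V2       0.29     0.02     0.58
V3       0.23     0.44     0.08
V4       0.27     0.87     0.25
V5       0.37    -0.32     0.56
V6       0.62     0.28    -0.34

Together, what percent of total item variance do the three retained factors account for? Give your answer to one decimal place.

Communalities: 0.1890, 0.4209, 0.2529, 0.8923, 0.5529, 0.5784; Σh² = 2.8864.
Total variance with 6 standardized items is 6, so the solution explains 2.8864/6 = 0.4811 = 48.11%.

48.1%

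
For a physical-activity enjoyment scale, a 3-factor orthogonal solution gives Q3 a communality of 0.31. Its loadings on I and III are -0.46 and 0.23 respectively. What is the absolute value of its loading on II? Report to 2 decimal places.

Under orthogonal rotation h² = Σλ², so λ_II² = h² − (0.2645) = 0.31 − 0.2645 = 0.0455.
|λ| = √0.0455 = 0.2133.

0.21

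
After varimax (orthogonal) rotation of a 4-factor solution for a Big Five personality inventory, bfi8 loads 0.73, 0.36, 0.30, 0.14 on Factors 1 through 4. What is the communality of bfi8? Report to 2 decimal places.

0.77

h² = 0.73² + 0.36² + 0.30² + 0.14² = 0.5329 + 0.1296 + 0.0900 + 0.0196 = 0.7721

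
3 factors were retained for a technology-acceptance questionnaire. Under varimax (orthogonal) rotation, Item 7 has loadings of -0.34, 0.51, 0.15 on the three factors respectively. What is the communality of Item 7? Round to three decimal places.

h² = (-0.34)² + 0.51² + 0.15² = 0.1156 + 0.2601 + 0.0225 = 0.3982

0.398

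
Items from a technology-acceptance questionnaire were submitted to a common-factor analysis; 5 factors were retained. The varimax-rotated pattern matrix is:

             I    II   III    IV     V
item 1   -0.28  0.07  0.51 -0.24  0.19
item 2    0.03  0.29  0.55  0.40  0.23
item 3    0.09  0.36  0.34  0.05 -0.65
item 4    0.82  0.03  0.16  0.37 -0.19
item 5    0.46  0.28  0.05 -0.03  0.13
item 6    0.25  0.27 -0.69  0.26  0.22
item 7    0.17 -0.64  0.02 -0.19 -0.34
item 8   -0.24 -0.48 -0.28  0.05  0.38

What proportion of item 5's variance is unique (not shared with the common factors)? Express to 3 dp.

h² = 0.46² + 0.28² + 0.05² + (-0.03)² + 0.13² = 0.2116 + 0.0784 + 0.0025 + 0.0009 + 0.0169 = 0.3103
Uniqueness u² = 1 − h² = 1 − 0.3103 = 0.6897

0.690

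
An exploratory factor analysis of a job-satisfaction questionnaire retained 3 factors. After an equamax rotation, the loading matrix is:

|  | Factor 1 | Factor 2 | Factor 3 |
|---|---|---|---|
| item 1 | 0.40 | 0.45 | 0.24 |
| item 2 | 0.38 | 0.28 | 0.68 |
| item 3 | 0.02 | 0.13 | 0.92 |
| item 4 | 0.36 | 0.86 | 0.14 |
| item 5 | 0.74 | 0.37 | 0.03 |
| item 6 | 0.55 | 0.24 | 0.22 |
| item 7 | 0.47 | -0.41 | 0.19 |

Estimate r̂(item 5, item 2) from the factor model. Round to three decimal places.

r̂ = Σ λ_i·λ_j across factors = (0.74)(0.38) + (0.37)(0.28) + (0.03)(0.68)
  = +0.2812 +0.1036 +0.0204 = 0.4052

0.405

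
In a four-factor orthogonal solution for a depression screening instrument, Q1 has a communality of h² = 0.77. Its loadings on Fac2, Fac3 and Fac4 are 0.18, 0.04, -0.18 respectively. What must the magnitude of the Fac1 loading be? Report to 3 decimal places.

0.839

Under orthogonal rotation h² = Σλ², so λ_Fac1² = h² − (0.0664) = 0.77 − 0.0664 = 0.7036.
|λ| = √0.7036 = 0.8388.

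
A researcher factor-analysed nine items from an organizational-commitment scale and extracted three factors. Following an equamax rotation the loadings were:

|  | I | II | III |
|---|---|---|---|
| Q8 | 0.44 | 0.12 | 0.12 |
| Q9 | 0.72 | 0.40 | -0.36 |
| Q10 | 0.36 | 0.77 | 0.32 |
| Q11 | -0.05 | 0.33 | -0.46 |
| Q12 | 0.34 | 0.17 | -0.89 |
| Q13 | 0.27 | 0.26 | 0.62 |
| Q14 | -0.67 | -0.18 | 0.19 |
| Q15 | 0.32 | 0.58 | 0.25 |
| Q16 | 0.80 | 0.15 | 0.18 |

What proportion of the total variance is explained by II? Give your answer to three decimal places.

0.152

SS loadings for II = 0.12² + 0.40² + 0.77² + 0.33² + 0.17² + 0.26² + (-0.18)² + 0.58² + 0.15² = 1.3640
Proportion of variance = 1.3640 / 9 = 0.1516.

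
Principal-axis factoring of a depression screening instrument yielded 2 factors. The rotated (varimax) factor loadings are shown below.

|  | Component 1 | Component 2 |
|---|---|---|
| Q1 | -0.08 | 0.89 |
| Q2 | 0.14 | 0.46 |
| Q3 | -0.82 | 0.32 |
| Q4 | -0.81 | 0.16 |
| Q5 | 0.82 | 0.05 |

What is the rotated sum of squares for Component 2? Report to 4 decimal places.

SS loadings for Component 2 = 0.89² + 0.46² + 0.32² + 0.16² + 0.05² = 0.7921 + 0.2116 + 0.1024 + 0.0256 + 0.0025 = 1.1342

1.1342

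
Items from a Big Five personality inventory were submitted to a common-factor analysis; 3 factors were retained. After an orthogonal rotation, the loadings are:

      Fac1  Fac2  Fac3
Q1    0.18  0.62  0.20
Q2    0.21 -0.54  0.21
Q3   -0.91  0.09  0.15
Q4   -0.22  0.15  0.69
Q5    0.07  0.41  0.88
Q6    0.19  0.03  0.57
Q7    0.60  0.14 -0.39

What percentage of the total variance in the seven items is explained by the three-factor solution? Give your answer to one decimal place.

58.3%

SS loadings by factor: 1.3540, 0.8952, 1.8341; total = 4.0833.
Total variance with 7 standardized items is 7, so the solution explains 4.0833/7 = 0.5833 = 58.33%.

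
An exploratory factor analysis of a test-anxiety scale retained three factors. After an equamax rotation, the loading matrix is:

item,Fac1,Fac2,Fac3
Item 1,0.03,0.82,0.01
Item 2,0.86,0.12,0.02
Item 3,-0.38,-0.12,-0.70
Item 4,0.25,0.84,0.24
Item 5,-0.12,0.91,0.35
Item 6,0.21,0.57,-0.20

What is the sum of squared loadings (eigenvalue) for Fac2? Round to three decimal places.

2.560

SS loadings for Fac2 = 0.82² + 0.12² + (-0.12)² + 0.84² + 0.91² + 0.57² = 0.6724 + 0.0144 + 0.0144 + 0.7056 + 0.8281 + 0.3249 = 2.5598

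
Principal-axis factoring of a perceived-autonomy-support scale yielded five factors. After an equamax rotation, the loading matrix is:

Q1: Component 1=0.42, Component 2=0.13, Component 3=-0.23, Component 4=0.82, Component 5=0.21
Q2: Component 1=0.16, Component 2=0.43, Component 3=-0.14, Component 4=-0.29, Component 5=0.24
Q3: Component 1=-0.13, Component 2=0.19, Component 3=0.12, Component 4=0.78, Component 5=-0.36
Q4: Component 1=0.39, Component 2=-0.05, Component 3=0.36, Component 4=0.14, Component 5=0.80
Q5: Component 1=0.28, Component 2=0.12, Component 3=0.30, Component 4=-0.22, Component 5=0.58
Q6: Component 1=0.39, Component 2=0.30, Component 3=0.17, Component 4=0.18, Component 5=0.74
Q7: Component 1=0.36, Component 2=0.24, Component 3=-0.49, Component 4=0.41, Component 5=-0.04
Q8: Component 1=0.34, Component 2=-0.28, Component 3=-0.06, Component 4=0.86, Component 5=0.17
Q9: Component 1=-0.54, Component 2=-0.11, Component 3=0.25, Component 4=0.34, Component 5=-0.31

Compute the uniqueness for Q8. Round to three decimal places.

h² = 0.34² + (-0.28)² + (-0.06)² + 0.86² + 0.17² = 0.1156 + 0.0784 + 0.0036 + 0.7396 + 0.0289 = 0.9661
Uniqueness u² = 1 − h² = 1 − 0.9661 = 0.0339

0.034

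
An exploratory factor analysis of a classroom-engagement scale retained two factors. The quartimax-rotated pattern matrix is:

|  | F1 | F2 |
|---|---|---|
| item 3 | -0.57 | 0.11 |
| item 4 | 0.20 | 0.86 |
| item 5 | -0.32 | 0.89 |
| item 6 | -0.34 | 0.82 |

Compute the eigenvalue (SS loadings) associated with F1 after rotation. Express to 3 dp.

0.583

SS loadings for F1 = (-0.57)² + 0.20² + (-0.32)² + (-0.34)² = 0.3249 + 0.0400 + 0.1024 + 0.1156 = 0.5829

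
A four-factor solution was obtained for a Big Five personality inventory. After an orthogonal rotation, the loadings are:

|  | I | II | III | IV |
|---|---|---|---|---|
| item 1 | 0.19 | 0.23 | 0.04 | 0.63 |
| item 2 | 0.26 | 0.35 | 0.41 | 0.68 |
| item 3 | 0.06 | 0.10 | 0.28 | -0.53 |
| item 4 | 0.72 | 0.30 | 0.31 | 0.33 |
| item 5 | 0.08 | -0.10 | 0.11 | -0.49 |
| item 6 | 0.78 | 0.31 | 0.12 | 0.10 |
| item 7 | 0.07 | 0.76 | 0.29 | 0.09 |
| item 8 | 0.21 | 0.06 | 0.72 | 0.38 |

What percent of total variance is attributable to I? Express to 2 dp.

SS loadings for I = 0.19² + 0.26² + 0.06² + 0.72² + 0.08² + 0.78² + 0.07² + 0.21² = 1.2895
With 8 standardized items, total variance = 8. Proportion = 1.2895/8 = 0.1612 → 16.12%.

16.12%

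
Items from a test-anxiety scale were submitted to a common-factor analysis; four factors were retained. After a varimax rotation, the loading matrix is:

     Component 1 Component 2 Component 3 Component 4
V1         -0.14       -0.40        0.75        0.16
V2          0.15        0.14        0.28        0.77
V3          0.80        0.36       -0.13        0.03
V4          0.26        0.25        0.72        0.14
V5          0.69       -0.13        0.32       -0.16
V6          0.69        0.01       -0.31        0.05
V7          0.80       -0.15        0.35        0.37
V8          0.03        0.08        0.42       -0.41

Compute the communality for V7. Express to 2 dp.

0.92

h² = 0.80² + (-0.15)² + 0.35² + 0.37² = 0.6400 + 0.0225 + 0.1225 + 0.1369 = 0.9219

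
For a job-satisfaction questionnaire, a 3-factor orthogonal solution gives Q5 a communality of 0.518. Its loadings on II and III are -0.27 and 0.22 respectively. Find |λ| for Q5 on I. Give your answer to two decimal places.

Under orthogonal rotation h² = Σλ², so λ_I² = h² − (0.1213) = 0.518 − 0.1213 = 0.3967.
|λ| = √0.3967 = 0.6298.

0.63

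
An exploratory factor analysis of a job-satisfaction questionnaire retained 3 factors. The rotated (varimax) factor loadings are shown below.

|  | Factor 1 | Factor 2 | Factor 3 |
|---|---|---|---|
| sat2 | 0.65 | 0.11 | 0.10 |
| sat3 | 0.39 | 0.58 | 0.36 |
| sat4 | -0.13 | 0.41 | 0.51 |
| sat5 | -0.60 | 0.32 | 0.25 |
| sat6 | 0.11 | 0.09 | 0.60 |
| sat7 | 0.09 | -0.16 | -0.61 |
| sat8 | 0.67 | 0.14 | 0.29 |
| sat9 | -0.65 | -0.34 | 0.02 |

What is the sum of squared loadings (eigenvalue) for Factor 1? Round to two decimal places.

SS loadings for Factor 1 = 0.65² + 0.39² + (-0.13)² + (-0.60)² + 0.11² + 0.09² + 0.67² + (-0.65)² = 0.4225 + 0.1521 + 0.0169 + 0.3600 + 0.0121 + 0.0081 + 0.4489 + 0.4225 = 1.8431

1.84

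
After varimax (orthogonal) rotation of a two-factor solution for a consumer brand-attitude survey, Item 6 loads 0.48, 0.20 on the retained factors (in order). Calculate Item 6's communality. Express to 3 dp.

h² = 0.48² + 0.20² = 0.2304 + 0.0400 = 0.2704

0.270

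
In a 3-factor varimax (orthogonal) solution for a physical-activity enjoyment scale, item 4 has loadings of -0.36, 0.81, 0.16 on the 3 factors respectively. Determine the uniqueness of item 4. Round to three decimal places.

h² = (-0.36)² + 0.81² + 0.16² = 0.1296 + 0.6561 + 0.0256 = 0.8113
Uniqueness u² = 1 − h² = 1 − 0.8113 = 0.1887

0.189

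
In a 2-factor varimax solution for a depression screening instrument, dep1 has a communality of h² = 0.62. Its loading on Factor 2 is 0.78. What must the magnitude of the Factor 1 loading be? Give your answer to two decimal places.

0.11

Under orthogonal rotation h² = Σλ², so λ_Factor 1² = h² − (0.6084) = 0.62 − 0.6084 = 0.0116.
|λ| = √0.0116 = 0.1077.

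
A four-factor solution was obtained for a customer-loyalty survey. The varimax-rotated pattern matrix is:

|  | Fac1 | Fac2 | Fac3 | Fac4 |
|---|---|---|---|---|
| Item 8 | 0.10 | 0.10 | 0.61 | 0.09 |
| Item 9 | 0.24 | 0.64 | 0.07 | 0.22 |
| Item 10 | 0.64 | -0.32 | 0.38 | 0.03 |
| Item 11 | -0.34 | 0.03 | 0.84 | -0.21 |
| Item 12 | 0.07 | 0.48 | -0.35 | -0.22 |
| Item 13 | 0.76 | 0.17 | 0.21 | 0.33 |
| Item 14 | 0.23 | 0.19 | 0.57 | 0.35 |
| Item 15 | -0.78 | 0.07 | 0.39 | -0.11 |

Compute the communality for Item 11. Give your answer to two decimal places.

0.87

h² = (-0.34)² + 0.03² + 0.84² + (-0.21)² = 0.1156 + 0.0009 + 0.7056 + 0.0441 = 0.8662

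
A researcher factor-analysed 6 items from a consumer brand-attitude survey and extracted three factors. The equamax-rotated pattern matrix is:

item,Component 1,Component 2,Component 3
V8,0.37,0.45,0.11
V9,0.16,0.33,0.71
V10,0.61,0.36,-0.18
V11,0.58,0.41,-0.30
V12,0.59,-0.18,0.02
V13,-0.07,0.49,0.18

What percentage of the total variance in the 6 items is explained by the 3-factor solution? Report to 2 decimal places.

Communalities: 0.3515, 0.6386, 0.5341, 0.5945, 0.3809, 0.2774; Σh² = 2.7770.
Total variance with 6 standardized items is 6, so the solution explains 2.7770/6 = 0.4628 = 46.28%.

46.28%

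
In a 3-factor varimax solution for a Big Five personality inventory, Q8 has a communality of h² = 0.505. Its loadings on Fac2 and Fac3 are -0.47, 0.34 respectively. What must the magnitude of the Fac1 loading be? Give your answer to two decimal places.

Under orthogonal rotation h² = Σλ², so λ_Fac1² = h² − (0.3365) = 0.505 − 0.3365 = 0.1685.
|λ| = √0.1685 = 0.4105.

0.41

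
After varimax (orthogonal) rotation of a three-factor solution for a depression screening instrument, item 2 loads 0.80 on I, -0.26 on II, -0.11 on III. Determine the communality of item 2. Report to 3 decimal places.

0.720

h² = 0.80² + (-0.26)² + (-0.11)² = 0.6400 + 0.0676 + 0.0121 = 0.7197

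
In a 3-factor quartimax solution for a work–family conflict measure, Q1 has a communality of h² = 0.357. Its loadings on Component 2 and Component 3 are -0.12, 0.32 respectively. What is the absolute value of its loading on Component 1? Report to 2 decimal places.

0.49

Under orthogonal rotation h² = Σλ², so λ_Component 1² = h² − (0.1168) = 0.357 − 0.1168 = 0.2402.
|λ| = √0.2402 = 0.4901.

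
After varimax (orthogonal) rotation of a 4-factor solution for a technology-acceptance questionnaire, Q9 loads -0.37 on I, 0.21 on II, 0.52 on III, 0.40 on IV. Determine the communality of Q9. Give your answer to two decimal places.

h² = (-0.37)² + 0.21² + 0.52² + 0.40² = 0.1369 + 0.0441 + 0.2704 + 0.1600 = 0.6114

0.61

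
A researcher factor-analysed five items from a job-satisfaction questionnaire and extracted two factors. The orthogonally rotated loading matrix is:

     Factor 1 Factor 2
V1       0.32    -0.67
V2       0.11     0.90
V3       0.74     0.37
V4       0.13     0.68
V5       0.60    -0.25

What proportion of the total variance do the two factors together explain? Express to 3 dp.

SS loadings by factor: 1.0390, 1.9207; total = 2.9597.
Total variance with 5 standardized items is 5, so the solution explains 2.9597/5 = 0.5919.

0.592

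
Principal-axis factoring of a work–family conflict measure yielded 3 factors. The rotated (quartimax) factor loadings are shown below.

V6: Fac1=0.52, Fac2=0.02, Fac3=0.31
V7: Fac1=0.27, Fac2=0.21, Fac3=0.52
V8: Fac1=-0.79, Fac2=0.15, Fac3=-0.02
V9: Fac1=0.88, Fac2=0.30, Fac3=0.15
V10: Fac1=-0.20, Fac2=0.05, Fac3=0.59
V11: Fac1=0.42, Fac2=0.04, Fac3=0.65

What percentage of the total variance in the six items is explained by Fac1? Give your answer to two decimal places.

32.64%

SS loadings for Fac1 = 0.52² + 0.27² + (-0.79)² + 0.88² + (-0.20)² + 0.42² = 1.9582
With 6 standardized items, total variance = 6. Proportion = 1.9582/6 = 0.3264 → 32.64%.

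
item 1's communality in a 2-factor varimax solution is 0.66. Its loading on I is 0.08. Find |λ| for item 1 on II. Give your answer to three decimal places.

Under orthogonal rotation h² = Σλ², so λ_II² = h² − (0.0064) = 0.66 − 0.0064 = 0.6536.
|λ| = √0.6536 = 0.8085.

0.808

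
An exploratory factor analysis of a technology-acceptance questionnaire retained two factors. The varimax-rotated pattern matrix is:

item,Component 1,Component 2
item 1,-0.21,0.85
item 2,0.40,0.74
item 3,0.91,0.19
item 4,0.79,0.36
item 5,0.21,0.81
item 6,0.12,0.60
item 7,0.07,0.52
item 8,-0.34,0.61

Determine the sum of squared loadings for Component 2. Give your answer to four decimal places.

SS loadings for Component 2 = 0.85² + 0.74² + 0.19² + 0.36² + 0.81² + 0.60² + 0.52² + 0.61² = 0.7225 + 0.5476 + 0.0361 + 0.1296 + 0.6561 + 0.3600 + 0.2704 + 0.3721 = 3.0944

3.0944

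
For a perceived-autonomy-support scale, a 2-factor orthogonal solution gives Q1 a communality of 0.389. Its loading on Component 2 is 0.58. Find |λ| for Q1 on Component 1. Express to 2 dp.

0.23

Under orthogonal rotation h² = Σλ², so λ_Component 1² = h² − (0.3364) = 0.389 − 0.3364 = 0.0526.
|λ| = √0.0526 = 0.2293.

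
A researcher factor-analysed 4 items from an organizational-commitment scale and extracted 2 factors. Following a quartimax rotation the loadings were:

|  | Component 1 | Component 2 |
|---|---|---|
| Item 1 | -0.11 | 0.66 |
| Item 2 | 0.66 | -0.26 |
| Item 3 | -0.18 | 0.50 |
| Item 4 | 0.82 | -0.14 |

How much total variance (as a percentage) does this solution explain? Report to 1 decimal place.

48.1%

SS loadings by factor: 1.1525, 0.7728; total = 1.9253.
Total variance with 4 standardized items is 4, so the solution explains 1.9253/4 = 0.4813 = 48.13%.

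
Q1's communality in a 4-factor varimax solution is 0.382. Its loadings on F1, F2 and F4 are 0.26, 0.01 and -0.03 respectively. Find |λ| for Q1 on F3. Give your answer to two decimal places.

0.56

Under orthogonal rotation h² = Σλ², so λ_F3² = h² − (0.0686) = 0.382 − 0.0686 = 0.3134.
|λ| = √0.3134 = 0.5598.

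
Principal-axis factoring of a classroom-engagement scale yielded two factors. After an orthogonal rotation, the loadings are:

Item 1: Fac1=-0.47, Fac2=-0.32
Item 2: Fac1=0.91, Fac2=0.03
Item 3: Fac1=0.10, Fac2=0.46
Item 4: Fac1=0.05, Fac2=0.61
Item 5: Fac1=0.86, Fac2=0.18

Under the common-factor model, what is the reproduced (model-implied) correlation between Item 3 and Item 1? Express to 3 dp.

-0.194

r̂ = Σ λ_i·λ_j across factors = (0.10)(-0.47) + (0.46)(-0.32)
  = -0.0470 -0.1472 = -0.1942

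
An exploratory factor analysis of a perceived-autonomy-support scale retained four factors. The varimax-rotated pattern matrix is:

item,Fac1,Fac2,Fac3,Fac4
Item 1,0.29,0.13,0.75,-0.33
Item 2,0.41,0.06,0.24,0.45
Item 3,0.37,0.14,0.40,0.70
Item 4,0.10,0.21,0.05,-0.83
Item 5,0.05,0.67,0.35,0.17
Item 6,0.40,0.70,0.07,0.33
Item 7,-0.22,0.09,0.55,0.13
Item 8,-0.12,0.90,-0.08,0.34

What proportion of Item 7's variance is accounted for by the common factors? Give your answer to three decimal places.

h² = (-0.22)² + 0.09² + 0.55² + 0.13² = 0.0484 + 0.0081 + 0.3025 + 0.0169 = 0.3759

0.376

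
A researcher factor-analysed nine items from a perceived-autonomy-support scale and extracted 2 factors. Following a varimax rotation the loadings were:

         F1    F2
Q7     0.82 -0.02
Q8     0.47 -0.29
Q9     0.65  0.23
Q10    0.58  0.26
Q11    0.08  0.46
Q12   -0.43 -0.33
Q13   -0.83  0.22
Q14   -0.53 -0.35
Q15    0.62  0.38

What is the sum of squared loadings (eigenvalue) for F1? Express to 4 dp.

3.1977

SS loadings for F1 = 0.82² + 0.47² + 0.65² + 0.58² + 0.08² + (-0.43)² + (-0.83)² + (-0.53)² + 0.62² = 0.6724 + 0.2209 + 0.4225 + 0.3364 + 0.0064 + 0.1849 + 0.6889 + 0.2809 + 0.3844 = 3.1977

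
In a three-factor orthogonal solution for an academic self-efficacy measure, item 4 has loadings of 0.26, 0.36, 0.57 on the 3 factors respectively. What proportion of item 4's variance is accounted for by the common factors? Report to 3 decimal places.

h² = 0.26² + 0.36² + 0.57² = 0.0676 + 0.1296 + 0.3249 = 0.5221

0.522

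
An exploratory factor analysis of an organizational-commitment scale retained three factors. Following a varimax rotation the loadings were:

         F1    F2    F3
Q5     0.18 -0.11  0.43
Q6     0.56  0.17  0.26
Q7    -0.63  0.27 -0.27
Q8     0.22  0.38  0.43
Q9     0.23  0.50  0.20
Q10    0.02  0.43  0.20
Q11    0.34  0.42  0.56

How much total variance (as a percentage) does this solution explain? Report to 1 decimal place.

39.1%

SS loadings by factor: 0.9602, 0.8696, 0.9039; total = 2.7337.
Total variance with 7 standardized items is 7, so the solution explains 2.7337/7 = 0.3905 = 39.05%.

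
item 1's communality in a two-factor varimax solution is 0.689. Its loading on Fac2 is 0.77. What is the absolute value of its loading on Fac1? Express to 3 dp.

0.310

Under orthogonal rotation h² = Σλ², so λ_Fac1² = h² − (0.5929) = 0.689 − 0.5929 = 0.0961.
|λ| = √0.0961 = 0.3100.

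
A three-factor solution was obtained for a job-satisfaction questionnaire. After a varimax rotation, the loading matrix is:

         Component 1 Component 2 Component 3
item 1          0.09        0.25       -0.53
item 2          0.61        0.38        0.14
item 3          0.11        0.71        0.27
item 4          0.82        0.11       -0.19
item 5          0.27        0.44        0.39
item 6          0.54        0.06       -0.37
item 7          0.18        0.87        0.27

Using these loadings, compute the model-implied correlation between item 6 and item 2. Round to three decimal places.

r̂ = Σ λ_i·λ_j across factors = (0.54)(0.61) + (0.06)(0.38) + (-0.37)(0.14)
  = +0.3294 +0.0228 -0.0518 = 0.3004

0.300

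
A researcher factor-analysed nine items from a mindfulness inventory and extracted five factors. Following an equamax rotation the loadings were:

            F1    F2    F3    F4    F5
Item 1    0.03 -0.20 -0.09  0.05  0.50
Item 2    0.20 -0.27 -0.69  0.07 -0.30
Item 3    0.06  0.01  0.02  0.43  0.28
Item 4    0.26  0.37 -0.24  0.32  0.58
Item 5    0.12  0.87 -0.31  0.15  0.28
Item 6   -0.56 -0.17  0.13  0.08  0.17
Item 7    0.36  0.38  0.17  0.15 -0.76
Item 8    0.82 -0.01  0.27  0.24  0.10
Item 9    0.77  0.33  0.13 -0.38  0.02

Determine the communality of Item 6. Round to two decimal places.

0.39

h² = (-0.56)² + (-0.17)² + 0.13² + 0.08² + 0.17² = 0.3136 + 0.0289 + 0.0169 + 0.0064 + 0.0289 = 0.3947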